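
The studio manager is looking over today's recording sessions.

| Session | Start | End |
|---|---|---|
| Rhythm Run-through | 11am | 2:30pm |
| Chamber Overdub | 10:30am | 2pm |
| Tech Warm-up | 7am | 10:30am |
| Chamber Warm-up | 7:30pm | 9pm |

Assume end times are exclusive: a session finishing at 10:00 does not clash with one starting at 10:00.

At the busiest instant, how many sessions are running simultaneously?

2

Sweep the timeline, counting +1 at each start and −1 at each end (ends before starts at a tie):
7am start Tech Warm-up → 1
10:30am end Tech Warm-up → 0
10:30am start Chamber Overdub → 1
11am start Rhythm Run-through → 2
2pm end Chamber Overdub → 1
2:30pm end Rhythm Run-through → 0
7:30pm start Chamber Warm-up → 1
9pm end Chamber Warm-up → 0
Peak is 2, at 11am (Chamber Overdub, Rhythm Run-through).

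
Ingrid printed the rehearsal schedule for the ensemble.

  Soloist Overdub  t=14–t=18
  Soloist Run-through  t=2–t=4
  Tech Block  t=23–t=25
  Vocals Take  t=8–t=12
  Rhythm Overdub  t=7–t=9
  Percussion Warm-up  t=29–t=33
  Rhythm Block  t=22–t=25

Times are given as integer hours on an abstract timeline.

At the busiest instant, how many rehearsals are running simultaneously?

Walk through starts and ends in time order (an end at T is processed before a start at T):
t=2 start Soloist Run-through → 1
t=4 end Soloist Run-through → 0
t=7 start Rhythm Overdub → 1
t=8 start Vocals Take → 2
t=9 end Rhythm Overdub → 1
t=12 end Vocals Take → 0
t=14 start Soloist Overdub → 1
t=18 end Soloist Overdub → 0
t=22 start Rhythm Block → 1
t=23 start Tech Block → 2
t=25 end Rhythm Block → 1
t=25 end Tech Block → 0
t=29 start Percussion Warm-up → 1
t=33 end Percussion Warm-up → 0
Peak is 2, at t=8 (Rhythm Overdub, Vocals Take).

2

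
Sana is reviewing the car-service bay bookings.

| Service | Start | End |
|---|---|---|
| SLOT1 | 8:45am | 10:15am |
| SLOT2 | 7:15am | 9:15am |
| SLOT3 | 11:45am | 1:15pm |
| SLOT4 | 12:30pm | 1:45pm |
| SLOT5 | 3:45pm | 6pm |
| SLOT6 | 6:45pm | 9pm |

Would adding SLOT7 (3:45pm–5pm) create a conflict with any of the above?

Yes — it overlaps SLOT5

SLOT2: ends 9:15am at or before SLOT7 starts 3:45pm → clear.
SLOT1: ends 10:15am at or before SLOT7 starts 3:45pm → clear.
SLOT3: ends 1:15pm at or before SLOT7 starts 3:45pm → clear.
SLOT4: ends 1:45pm at or before SLOT7 starts 3:45pm → clear.
SLOT5: starts 3:45pm before SLOT7 ends 5pm, and ends 6pm after SLOT7 starts 3:45pm → overlap.
SLOT6: starts 6:45pm at or after SLOT7 ends 5pm → clear.
SLOT7 overlaps SLOT5.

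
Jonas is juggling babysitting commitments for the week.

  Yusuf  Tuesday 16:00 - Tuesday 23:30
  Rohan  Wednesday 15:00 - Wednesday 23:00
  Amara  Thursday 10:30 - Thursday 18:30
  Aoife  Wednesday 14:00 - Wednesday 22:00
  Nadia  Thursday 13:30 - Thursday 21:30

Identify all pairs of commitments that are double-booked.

Amara & Nadia, Aoife & Rohan

Two intervals overlap when each starts before the other ends.
Sorted by start: Yusuf, Aoife, Rohan, Amara, Nadia.
Aoife starts after Yusuf ends — done with Yusuf.
Rohan starts before Aoife ends → Aoife and Rohan overlap.
Amara starts after Aoife ends — done with Aoife.
Amara starts after Rohan ends — done with Rohan.
Nadia starts before Amara ends → Amara and Nadia overlap.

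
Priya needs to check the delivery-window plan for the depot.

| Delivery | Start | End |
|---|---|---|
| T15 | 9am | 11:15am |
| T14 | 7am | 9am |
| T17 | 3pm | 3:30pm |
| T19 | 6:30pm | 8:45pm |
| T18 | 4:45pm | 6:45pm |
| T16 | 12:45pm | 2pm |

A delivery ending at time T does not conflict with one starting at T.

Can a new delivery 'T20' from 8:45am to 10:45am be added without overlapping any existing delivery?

T14: starts 7am before T20 ends 10:45am, and ends 9am after T20 starts 8:45am → overlap.
T15: starts 9am before T20 ends 10:45am, and ends 11:15am after T20 starts 8:45am → overlap.
T16: starts 12:45pm at or after T20 ends 10:45am → clear.
T17: starts 3pm at or after T20 ends 10:45am → clear.
T18: starts 4:45pm at or after T20 ends 10:45am → clear.
T19: starts 6:30pm at or after T20 ends 10:45am → clear.
T20 overlaps T14, T15.

No — it overlaps T14, T15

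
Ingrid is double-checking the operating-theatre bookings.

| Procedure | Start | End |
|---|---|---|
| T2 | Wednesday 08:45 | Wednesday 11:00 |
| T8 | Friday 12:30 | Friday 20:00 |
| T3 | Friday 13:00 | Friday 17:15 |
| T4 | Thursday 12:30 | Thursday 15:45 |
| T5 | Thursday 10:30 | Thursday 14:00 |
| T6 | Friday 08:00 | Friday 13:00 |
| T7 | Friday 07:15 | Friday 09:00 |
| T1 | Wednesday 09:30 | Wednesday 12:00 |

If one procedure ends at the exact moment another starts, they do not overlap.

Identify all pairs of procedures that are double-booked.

Sorted by start: T2, T1, T5, T4, T7, T6, T8, T3.
T1 starts before T2 ends → T2 and T1 overlap.
T5 starts after T2 ends — done with T2.
T5 starts after T1 ends — done with T1.
T4 starts before T5 ends → T5 and T4 overlap.
T7 starts after T5 ends — done with T5.
T7 starts after T4 ends — done with T4.
T6 starts before T7 ends → T7 and T6 overlap.
T8 starts after T7 ends — done with T7.
T8 starts before T6 ends → T6 and T8 overlap.
T3 starts exactly when T6 ends (back-to-back, no overlap).
T3 starts before T8 ends → T8 and T3 overlap.

T1 & T2, T3 & T8, T4 & T5, T6 & T7, T6 & T8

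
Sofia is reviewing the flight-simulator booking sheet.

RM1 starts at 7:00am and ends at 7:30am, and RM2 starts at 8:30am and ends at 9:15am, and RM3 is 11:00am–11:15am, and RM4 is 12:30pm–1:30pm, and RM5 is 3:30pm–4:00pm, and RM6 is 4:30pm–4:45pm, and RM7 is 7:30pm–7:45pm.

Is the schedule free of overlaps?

Yes

Sorted by start: RM1, RM2, RM3, RM4, RM5, RM6, RM7.
RM2 starts after RM1 ends — done with RM1.
RM3 starts after RM2 ends — done with RM2.
RM4 starts after RM3 ends — done with RM3.
RM5 starts after RM4 ends — done with RM4.
RM6 starts after RM5 ends — done with RM5.
RM7 starts after RM6 ends.
Every pair is clear; the schedule has no overlaps.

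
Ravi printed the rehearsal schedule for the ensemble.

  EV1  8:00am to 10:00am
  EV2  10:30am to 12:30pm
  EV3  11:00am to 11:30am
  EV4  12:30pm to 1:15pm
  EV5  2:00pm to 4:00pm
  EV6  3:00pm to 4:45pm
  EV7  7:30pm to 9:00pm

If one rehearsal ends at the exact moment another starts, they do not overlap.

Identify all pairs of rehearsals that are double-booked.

Sorted by start: EV1, EV2, EV3, EV4, EV5, EV6, EV7.
EV2 starts after EV1 ends — done with EV1.
EV3 starts before EV2 ends → EV2 and EV3 overlap.
EV4 starts exactly when EV2 ends (back-to-back, no overlap) — done with EV2.
EV4 starts after EV3 ends — done with EV3.
EV5 starts after EV4 ends — done with EV4.
EV6 starts before EV5 ends → EV5 and EV6 overlap.
EV7 starts after EV5 ends.
EV7 starts after EV6 ends.

EV2 & EV3, EV5 & EV6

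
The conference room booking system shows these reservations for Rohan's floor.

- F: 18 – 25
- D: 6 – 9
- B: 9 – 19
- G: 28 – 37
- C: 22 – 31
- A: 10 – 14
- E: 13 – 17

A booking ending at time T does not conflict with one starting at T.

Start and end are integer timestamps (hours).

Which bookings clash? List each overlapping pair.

Sorted by start: D, B, A, E, F, C, G.
B starts exactly when D ends (back-to-back, no overlap), so D has no further overlaps.
A starts before B ends → B and A overlap.
E starts before B ends → B and E overlap.
F starts before B ends → B and F overlap.
C starts after B ends, so B has no further overlaps.
E starts before A ends → A and E overlap.
F starts after A ends, so A has no further overlaps.
F starts after E ends, so E has no further overlaps.
C starts before F ends → F and C overlap.
G starts after F ends.
G starts before C ends → C and G overlap.

A & B, A & E, B & E, B & F, C & F, C & G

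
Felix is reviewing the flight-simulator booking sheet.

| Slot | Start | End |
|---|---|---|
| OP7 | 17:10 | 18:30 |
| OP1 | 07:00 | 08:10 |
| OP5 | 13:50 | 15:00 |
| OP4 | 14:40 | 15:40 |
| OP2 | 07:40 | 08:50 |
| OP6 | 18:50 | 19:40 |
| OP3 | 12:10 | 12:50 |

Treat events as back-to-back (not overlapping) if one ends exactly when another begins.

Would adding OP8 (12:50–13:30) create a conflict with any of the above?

OP1: ends 08:10 at or before OP8 starts 12:50 → clear.
OP2: ends 08:50 at or before OP8 starts 12:50 → clear.
OP3: ends 12:50 at or before OP8 starts 12:50 → clear.
OP5: starts 13:50 at or after OP8 ends 13:30 → clear.
OP4: starts 14:40 at or after OP8 ends 13:30 → clear.
OP7: starts 17:10 at or after OP8 ends 13:30 → clear.
OP6: starts 18:50 at or after OP8 ends 13:30 → clear.

No — it doesn't clash with anything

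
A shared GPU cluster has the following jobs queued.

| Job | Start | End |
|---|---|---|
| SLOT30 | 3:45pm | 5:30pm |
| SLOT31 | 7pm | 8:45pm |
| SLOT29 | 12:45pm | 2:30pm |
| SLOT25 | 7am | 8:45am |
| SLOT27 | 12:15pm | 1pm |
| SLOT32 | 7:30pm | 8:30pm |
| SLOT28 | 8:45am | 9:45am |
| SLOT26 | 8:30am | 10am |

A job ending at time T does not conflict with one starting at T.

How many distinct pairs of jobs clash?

Sorted by start: SLOT25, SLOT26, SLOT28, SLOT27, SLOT29, SLOT30, SLOT31, SLOT32.
SLOT26 starts before SLOT25 ends → SLOT25 and SLOT26 overlap.
SLOT28 starts exactly when SLOT25 ends (back-to-back, no overlap), so nothing later overlaps SLOT25 either.
SLOT28 starts before SLOT26 ends → SLOT26 and SLOT28 overlap.
SLOT27 starts after SLOT26 ends, so nothing later overlaps SLOT26 either.
SLOT27 starts after SLOT28 ends, so nothing later overlaps SLOT28 either.
SLOT29 starts before SLOT27 ends → SLOT27 and SLOT29 overlap.
SLOT30 starts after SLOT27 ends, so nothing later overlaps SLOT27 either.
SLOT30 starts after SLOT29 ends, so nothing later overlaps SLOT29 either.
SLOT31 starts after SLOT30 ends, so nothing later overlaps SLOT30 either.
SLOT32 starts before SLOT31 ends → SLOT31 and SLOT32 overlap.
Overlapping pairs: SLOT25 & SLOT26, SLOT26 & SLOT28, SLOT27 & SLOT29, SLOT31 & SLOT32 — 4 in total.

4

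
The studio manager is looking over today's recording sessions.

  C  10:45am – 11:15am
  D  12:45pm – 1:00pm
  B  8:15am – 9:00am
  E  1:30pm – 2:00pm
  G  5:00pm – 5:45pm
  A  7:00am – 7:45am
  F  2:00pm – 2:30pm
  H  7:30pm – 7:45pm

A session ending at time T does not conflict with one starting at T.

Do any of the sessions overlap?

Check each pair: they overlap iff neither finishes before the other starts.
Sorted by start: A, B, C, D, E, F, G, H.
B starts after A ends, so nothing later overlaps A either.
C starts after B ends, so nothing later overlaps B either.
D starts after C ends, so nothing later overlaps C either.
E starts after D ends, so nothing later overlaps D either.
F starts exactly when E ends (back-to-back, no overlap), so nothing later overlaps E either.
G starts after F ends, so nothing later overlaps F either.
H starts after G ends.
Every pair is clear; the schedule has no overlaps.

No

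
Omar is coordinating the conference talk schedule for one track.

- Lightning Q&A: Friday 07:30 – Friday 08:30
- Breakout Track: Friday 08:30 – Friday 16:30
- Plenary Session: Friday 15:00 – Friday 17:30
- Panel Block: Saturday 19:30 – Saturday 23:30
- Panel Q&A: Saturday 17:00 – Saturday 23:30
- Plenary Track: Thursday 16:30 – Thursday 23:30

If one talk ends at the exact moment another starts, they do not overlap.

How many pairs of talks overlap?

Sorted by start: Plenary Track, Lightning Q&A, Breakout Track, Plenary Session, Panel Q&A, Panel Block.
Lightning Q&A starts after Plenary Track ends, so nothing later overlaps Plenary Track either.
Breakout Track starts exactly when Lightning Q&A ends (back-to-back, no overlap), so nothing later overlaps Lightning Q&A either.
Plenary Session starts before Breakout Track ends → Breakout Track and Plenary Session overlap.
Panel Q&A starts after Breakout Track ends, so nothing later overlaps Breakout Track either.
Panel Q&A starts after Plenary Session ends, so nothing later overlaps Plenary Session either.
Panel Block starts before Panel Q&A ends → Panel Q&A and Panel Block overlap.
Overlapping pairs: Breakout Track & Plenary Session, Panel Block & Panel Q&A — 2 in total.

2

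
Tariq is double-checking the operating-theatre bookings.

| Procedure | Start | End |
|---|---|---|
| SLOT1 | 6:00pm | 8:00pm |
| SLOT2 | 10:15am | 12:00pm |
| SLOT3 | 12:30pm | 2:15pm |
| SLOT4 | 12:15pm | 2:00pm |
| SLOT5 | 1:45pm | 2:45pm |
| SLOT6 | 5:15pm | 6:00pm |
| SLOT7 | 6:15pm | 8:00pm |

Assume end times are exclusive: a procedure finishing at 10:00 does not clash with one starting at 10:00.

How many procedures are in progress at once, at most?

Sort all start/end points and keep a running count:
10:15am start SLOT2 → 1
12:00pm end SLOT2 → 0
12:15pm start SLOT4 → 1
12:30pm start SLOT3 → 2
1:45pm start SLOT5 → 3
2:00pm end SLOT4 → 2
2:15pm end SLOT3 → 1
2:45pm end SLOT5 → 0
5:15pm start SLOT6 → 1
6:00pm end SLOT6 → 0
6:00pm start SLOT1 → 1
6:15pm start SLOT7 → 2
8:00pm end SLOT1 → 1
8:00pm end SLOT7 → 0
Peak is 3, at 1:45pm (SLOT3, SLOT4, SLOT5).

3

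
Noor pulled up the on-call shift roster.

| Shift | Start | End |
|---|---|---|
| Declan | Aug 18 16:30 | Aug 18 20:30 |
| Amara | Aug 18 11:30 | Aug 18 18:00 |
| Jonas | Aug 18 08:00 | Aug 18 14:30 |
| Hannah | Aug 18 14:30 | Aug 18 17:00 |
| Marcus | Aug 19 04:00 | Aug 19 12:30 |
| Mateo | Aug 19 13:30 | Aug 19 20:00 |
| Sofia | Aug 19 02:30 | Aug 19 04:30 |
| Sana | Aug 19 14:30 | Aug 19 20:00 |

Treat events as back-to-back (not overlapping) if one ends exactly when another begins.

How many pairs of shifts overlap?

Sorted by start: Jonas, Amara, Hannah, Declan, Sofia, Marcus, Mateo, Sana.
Amara starts before Jonas ends → Jonas and Amara overlap.
Hannah starts exactly when Jonas ends (back-to-back, no overlap); Jonas is clear from here.
Hannah starts before Amara ends → Amara and Hannah overlap.
Declan starts before Amara ends → Amara and Declan overlap.
Sofia starts after Amara ends; Amara is clear from here.
Declan starts before Hannah ends → Hannah and Declan overlap.
Sofia starts after Hannah ends; Hannah is clear from here.
Sofia starts after Declan ends; Declan is clear from here.
Marcus starts before Sofia ends → Sofia and Marcus overlap.
Mateo starts after Sofia ends; Sofia is clear from here.
Mateo starts after Marcus ends; Marcus is clear from here.
Sana starts before Mateo ends → Mateo and Sana overlap.
Overlapping pairs: Amara & Declan, Amara & Hannah, Amara & Jonas, Declan & Hannah, Marcus & Sofia, Mateo & Sana — 6 in total.

6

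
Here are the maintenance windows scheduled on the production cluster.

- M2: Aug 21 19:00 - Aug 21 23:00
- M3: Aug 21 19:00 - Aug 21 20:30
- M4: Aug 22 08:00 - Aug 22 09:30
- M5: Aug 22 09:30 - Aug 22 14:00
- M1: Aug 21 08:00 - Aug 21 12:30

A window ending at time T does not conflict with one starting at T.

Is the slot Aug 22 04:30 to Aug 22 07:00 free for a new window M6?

Yes — the slot is free

M1: ends Aug 21 12:30 at or before M6 starts Aug 22 04:30 → clear.
M2: ends Aug 21 23:00 at or before M6 starts Aug 22 04:30 → clear.
M3: ends Aug 21 20:30 at or before M6 starts Aug 22 04:30 → clear.
M4: starts Aug 22 08:00 at or after M6 ends Aug 22 07:00 → clear.
M5: starts Aug 22 09:30 at or after M6 ends Aug 22 07:00 → clear.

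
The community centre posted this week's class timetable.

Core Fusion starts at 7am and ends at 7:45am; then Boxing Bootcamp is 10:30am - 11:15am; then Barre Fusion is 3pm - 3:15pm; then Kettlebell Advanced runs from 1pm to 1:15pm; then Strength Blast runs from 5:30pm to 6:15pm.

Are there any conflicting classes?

Sorted by start: Core Fusion, Boxing Bootcamp, Kettlebell Advanced, Barre Fusion, Strength Blast.
Boxing Bootcamp starts after Core Fusion ends; Core Fusion is clear from here.
Kettlebell Advanced starts after Boxing Bootcamp ends; Boxing Bootcamp is clear from here.
Barre Fusion starts after Kettlebell Advanced ends; Kettlebell Advanced is clear from here.
Strength Blast starts after Barre Fusion ends.
Every pair is clear; the schedule has no overlaps.

No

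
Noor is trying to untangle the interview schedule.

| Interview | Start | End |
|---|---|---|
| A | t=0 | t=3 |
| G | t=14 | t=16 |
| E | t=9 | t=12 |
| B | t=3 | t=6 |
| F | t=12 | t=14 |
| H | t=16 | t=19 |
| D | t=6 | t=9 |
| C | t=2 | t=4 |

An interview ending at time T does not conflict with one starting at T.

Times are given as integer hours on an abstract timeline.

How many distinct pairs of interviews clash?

2

Sorted by start: A, C, B, D, E, F, G, H.
C starts before A ends → A and C overlap.
B starts exactly when A ends (back-to-back, no overlap); A is clear from here.
B starts before C ends → C and B overlap.
D starts after C ends; C is clear from here.
D starts exactly when B ends (back-to-back, no overlap); B is clear from here.
E starts exactly when D ends (back-to-back, no overlap); D is clear from here.
F starts exactly when E ends (back-to-back, no overlap); E is clear from here.
G starts exactly when F ends (back-to-back, no overlap); F is clear from here.
H starts exactly when G ends (back-to-back, no overlap).
Overlapping pairs: A & C, B & C — 2 in total.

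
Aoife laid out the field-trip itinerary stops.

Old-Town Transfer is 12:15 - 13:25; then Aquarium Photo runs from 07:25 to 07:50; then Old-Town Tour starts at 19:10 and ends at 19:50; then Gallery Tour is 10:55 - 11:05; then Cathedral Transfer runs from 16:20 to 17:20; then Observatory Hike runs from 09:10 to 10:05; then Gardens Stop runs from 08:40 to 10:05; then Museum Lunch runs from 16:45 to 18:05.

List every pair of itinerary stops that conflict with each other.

Cathedral Transfer & Museum Lunch, Gardens Stop & Observatory Hike

Sorted by start: Aquarium Photo, Gardens Stop, Observatory Hike, Gallery Tour, Old-Town Transfer, Cathedral Transfer, Museum Lunch, Old-Town Tour.
Gardens Stop starts after Aquarium Photo ends, so Aquarium Photo has no further overlaps.
Observatory Hike starts before Gardens Stop ends → Gardens Stop and Observatory Hike overlap.
Gallery Tour starts after Gardens Stop ends, so Gardens Stop has no further overlaps.
Gallery Tour starts after Observatory Hike ends, so Observatory Hike has no further overlaps.
Old-Town Transfer starts after Gallery Tour ends, so Gallery Tour has no further overlaps.
Cathedral Transfer starts after Old-Town Transfer ends, so Old-Town Transfer has no further overlaps.
Museum Lunch starts before Cathedral Transfer ends → Cathedral Transfer and Museum Lunch overlap.
Old-Town Tour starts after Cathedral Transfer ends.
Old-Town Tour starts after Museum Lunch ends.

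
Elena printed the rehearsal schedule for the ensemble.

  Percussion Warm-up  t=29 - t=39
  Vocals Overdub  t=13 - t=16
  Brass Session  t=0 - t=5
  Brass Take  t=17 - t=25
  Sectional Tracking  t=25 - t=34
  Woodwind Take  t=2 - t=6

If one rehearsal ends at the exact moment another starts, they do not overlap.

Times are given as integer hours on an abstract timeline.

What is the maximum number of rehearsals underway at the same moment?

2

Walk through starts and ends in time order (an end at T is processed before a start at T):
t=0 start Brass Session → 1
t=2 start Woodwind Take → 2
t=5 end Brass Session → 1
t=6 end Woodwind Take → 0
t=13 start Vocals Overdub → 1
t=16 end Vocals Overdub → 0
t=17 start Brass Take → 1
t=25 end Brass Take → 0
t=25 start Sectional Tracking → 1
t=29 start Percussion Warm-up → 2
t=34 end Sectional Tracking → 1
t=39 end Percussion Warm-up → 0
Peak is 2, at t=2 (Brass Session, Woodwind Take).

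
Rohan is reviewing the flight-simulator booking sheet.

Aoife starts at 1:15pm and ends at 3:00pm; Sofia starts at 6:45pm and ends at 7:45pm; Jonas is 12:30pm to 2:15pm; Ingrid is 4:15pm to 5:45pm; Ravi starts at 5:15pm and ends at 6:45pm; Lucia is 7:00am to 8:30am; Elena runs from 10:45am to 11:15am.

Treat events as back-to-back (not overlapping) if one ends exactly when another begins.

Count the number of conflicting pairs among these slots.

2

Sorted by start: Lucia, Elena, Jonas, Aoife, Ingrid, Ravi, Sofia.
Elena starts after Lucia ends; Lucia is clear from here.
Jonas starts after Elena ends; Elena is clear from here.
Aoife starts before Jonas ends → Jonas and Aoife overlap.
Ingrid starts after Jonas ends; Jonas is clear from here.
Ingrid starts after Aoife ends; Aoife is clear from here.
Ravi starts before Ingrid ends → Ingrid and Ravi overlap.
Sofia starts after Ingrid ends.
Sofia starts exactly when Ravi ends (back-to-back, no overlap).
Overlapping pairs: Aoife & Jonas, Ingrid & Ravi — 2 in total.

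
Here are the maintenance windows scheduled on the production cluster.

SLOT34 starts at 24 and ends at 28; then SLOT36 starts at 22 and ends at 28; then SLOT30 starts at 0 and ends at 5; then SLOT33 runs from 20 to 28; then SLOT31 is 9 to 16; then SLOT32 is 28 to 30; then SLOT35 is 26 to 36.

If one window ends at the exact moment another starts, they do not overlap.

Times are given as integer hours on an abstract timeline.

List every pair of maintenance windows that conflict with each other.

Sorted by start: SLOT30, SLOT31, SLOT33, SLOT36, SLOT34, SLOT35, SLOT32.
SLOT31 starts after SLOT30 ends, so SLOT30 has no further overlaps.
SLOT33 starts after SLOT31 ends, so SLOT31 has no further overlaps.
SLOT36 starts before SLOT33 ends → SLOT33 and SLOT36 overlap.
SLOT34 starts before SLOT33 ends → SLOT33 and SLOT34 overlap.
SLOT35 starts before SLOT33 ends → SLOT33 and SLOT35 overlap.
SLOT32 starts exactly when SLOT33 ends (back-to-back, no overlap).
SLOT34 starts before SLOT36 ends → SLOT36 and SLOT34 overlap.
SLOT35 starts before SLOT36 ends → SLOT36 and SLOT35 overlap.
SLOT32 starts exactly when SLOT36 ends (back-to-back, no overlap).
SLOT35 starts before SLOT34 ends → SLOT34 and SLOT35 overlap.
SLOT32 starts exactly when SLOT34 ends (back-to-back, no overlap).
SLOT32 starts before SLOT35 ends → SLOT35 and SLOT32 overlap.

SLOT32 & SLOT35, SLOT33 & SLOT34, SLOT33 & SLOT35, SLOT33 & SLOT36, SLOT34 & SLOT35, SLOT34 & SLOT36, SLOT35 & SLOT36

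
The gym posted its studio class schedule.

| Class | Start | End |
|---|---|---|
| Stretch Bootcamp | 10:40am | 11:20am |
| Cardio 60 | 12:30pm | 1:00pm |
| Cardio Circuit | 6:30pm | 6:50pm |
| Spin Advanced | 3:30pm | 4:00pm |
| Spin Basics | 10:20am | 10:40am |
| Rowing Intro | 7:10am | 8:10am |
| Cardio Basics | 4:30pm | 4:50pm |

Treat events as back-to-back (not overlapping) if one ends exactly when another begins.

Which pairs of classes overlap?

Sorted by start: Rowing Intro, Spin Basics, Stretch Bootcamp, Cardio 60, Spin Advanced, Cardio Basics, Cardio Circuit.
Spin Basics starts after Rowing Intro ends, so Rowing Intro has no further overlaps.
Stretch Bootcamp starts exactly when Spin Basics ends (back-to-back, no overlap), so Spin Basics has no further overlaps.
Cardio 60 starts after Stretch Bootcamp ends, so Stretch Bootcamp has no further overlaps.
Spin Advanced starts after Cardio 60 ends, so Cardio 60 has no further overlaps.
Cardio Basics starts after Spin Advanced ends, so Spin Advanced has no further overlaps.
Cardio Circuit starts after Cardio Basics ends.

no conflicts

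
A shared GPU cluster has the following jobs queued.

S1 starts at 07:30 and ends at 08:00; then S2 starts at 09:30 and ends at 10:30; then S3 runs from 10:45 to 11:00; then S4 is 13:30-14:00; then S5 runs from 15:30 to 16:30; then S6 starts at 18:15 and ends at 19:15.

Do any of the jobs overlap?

Two intervals overlap when each starts before the other ends.
Sorted by start: S1, S2, S3, S4, S5, S6.
S2 starts after S1 ends, so nothing later overlaps S1 either.
S3 starts after S2 ends, so nothing later overlaps S2 either.
S4 starts after S3 ends, so nothing later overlaps S3 either.
S5 starts after S4 ends, so nothing later overlaps S4 either.
S6 starts after S5 ends.
Every pair is clear; the schedule has no overlaps.

No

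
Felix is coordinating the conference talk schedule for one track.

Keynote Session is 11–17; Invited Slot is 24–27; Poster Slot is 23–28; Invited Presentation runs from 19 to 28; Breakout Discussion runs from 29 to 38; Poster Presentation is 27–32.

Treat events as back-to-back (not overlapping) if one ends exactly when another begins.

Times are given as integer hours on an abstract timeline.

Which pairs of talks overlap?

Breakout Discussion & Poster Presentation, Invited Presentation & Invited Slot, Invited Presentation & Poster Presentation, Invited Presentation & Poster Slot, Invited Slot & Poster Slot, Poster Presentation & Poster Slot

Two intervals overlap when each starts before the other ends.
Sorted by start: Keynote Session, Invited Presentation, Poster Slot, Invited Slot, Poster Presentation, Breakout Discussion.
Invited Presentation starts after Keynote Session ends; Keynote Session is clear from here.
Poster Slot starts before Invited Presentation ends → Invited Presentation and Poster Slot overlap.
Invited Slot starts before Invited Presentation ends → Invited Presentation and Invited Slot overlap.
Poster Presentation starts before Invited Presentation ends → Invited Presentation and Poster Presentation overlap.
Breakout Discussion starts after Invited Presentation ends.
Invited Slot starts before Poster Slot ends → Poster Slot and Invited Slot overlap.
Poster Presentation starts before Poster Slot ends → Poster Slot and Poster Presentation overlap.
Breakout Discussion starts after Poster Slot ends.
Poster Presentation starts exactly when Invited Slot ends (back-to-back, no overlap); Invited Slot is clear from here.
Breakout Discussion starts before Poster Presentation ends → Poster Presentation and Breakout Discussion overlap.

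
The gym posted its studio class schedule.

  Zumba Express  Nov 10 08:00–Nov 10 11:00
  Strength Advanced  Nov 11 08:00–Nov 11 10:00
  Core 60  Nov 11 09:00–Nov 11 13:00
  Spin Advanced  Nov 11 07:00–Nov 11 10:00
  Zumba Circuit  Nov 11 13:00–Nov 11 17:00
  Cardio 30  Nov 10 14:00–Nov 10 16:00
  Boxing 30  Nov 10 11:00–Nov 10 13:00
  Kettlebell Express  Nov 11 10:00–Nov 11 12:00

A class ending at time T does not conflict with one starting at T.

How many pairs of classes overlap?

4

Sorted by start: Zumba Express, Boxing 30, Cardio 30, Spin Advanced, Strength Advanced, Core 60, Kettlebell Express, Zumba Circuit.
Boxing 30 starts exactly when Zumba Express ends (back-to-back, no overlap), so Zumba Express has no further overlaps.
Cardio 30 starts after Boxing 30 ends, so Boxing 30 has no further overlaps.
Spin Advanced starts after Cardio 30 ends, so Cardio 30 has no further overlaps.
Strength Advanced starts before Spin Advanced ends → Spin Advanced and Strength Advanced overlap.
Core 60 starts before Spin Advanced ends → Spin Advanced and Core 60 overlap.
Kettlebell Express starts exactly when Spin Advanced ends (back-to-back, no overlap), so Spin Advanced has no further overlaps.
Core 60 starts before Strength Advanced ends → Strength Advanced and Core 60 overlap.
Kettlebell Express starts exactly when Strength Advanced ends (back-to-back, no overlap), so Strength Advanced has no further overlaps.
Kettlebell Express starts before Core 60 ends → Core 60 and Kettlebell Express overlap.
Zumba Circuit starts exactly when Core 60 ends (back-to-back, no overlap).
Zumba Circuit starts after Kettlebell Express ends.
Overlapping pairs: Core 60 & Kettlebell Express, Core 60 & Spin Advanced, Core 60 & Strength Advanced, Spin Advanced & Strength Advanced — 4 in total.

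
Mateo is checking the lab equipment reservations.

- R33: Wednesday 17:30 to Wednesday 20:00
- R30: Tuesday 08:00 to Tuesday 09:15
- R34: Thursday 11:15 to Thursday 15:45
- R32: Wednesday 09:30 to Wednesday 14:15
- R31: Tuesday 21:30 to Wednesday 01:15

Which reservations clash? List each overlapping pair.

no overlapping pairs

Sorted by start: R30, R31, R32, R33, R34.
R31 starts after R30 ends, so R30 has no further overlaps.
R32 starts after R31 ends, so R31 has no further overlaps.
R33 starts after R32 ends, so R32 has no further overlaps.
R34 starts after R33 ends.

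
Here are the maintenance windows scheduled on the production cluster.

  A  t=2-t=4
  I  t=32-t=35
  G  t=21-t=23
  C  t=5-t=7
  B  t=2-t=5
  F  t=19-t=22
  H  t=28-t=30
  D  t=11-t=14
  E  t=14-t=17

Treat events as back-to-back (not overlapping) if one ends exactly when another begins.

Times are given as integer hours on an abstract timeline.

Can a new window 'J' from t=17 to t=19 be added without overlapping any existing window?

Yes — the slot is free

A: ends t=4 at or before J starts t=17 → clear.
B: ends t=5 at or before J starts t=17 → clear.
C: ends t=7 at or before J starts t=17 → clear.
D: ends t=14 at or before J starts t=17 → clear.
E: ends t=17 at or before J starts t=17 → clear.
F: starts t=19 at or after J ends t=19 → clear.
G: starts t=21 at or after J ends t=19 → clear.
H: starts t=28 at or after J ends t=19 → clear.
I: starts t=32 at or after J ends t=19 → clear.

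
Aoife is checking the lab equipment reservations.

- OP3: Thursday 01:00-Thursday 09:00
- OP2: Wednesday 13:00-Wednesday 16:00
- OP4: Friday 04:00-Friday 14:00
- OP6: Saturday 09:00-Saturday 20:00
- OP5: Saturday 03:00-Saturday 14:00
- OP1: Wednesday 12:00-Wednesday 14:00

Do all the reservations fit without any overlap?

No

Two intervals overlap when each starts before the other ends.
Sorted by start: OP1, OP2, OP3, OP4, OP5, OP6.
OP2 starts before OP1 ends → OP1 and OP2 overlap.
That's a conflict, so the schedule is not conflict-free.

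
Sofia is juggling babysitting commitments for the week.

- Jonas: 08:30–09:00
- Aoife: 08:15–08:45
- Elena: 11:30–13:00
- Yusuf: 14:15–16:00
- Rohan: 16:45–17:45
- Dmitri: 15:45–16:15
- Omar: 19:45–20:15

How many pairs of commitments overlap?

2

Two intervals overlap when each starts before the other ends.
Sorted by start: Aoife, Jonas, Elena, Yusuf, Dmitri, Rohan, Omar.
Jonas starts before Aoife ends → Aoife and Jonas overlap.
Elena starts after Aoife ends; Aoife is clear from here.
Elena starts after Jonas ends; Jonas is clear from here.
Yusuf starts after Elena ends; Elena is clear from here.
Dmitri starts before Yusuf ends → Yusuf and Dmitri overlap.
Rohan starts after Yusuf ends; Yusuf is clear from here.
Rohan starts after Dmitri ends; Dmitri is clear from here.
Omar starts after Rohan ends.
Overlapping pairs: Aoife & Jonas, Dmitri & Yusuf — 2 in total.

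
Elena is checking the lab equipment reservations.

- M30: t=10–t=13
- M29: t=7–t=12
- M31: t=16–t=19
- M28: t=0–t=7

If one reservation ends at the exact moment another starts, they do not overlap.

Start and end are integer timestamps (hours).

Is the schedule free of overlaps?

No

Check each pair: they overlap iff neither finishes before the other starts.
Sorted by start: M28, M29, M30, M31.
M29 starts exactly when M28 ends (back-to-back, no overlap), so M28 has no further overlaps.
M30 starts before M29 ends → M29 and M30 overlap.
That's a conflict, so the schedule is not conflict-free.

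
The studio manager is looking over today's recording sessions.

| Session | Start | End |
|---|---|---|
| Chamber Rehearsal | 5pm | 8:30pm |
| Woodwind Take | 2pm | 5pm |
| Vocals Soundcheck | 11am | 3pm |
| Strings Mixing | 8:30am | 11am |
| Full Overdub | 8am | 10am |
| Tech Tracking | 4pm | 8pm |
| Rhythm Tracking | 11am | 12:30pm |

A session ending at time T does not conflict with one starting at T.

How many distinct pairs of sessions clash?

5

Sorted by start: Full Overdub, Strings Mixing, Rhythm Tracking, Vocals Soundcheck, Woodwind Take, Tech Tracking, Chamber Rehearsal.
Strings Mixing starts before Full Overdub ends → Full Overdub and Strings Mixing overlap.
Rhythm Tracking starts after Full Overdub ends, so Full Overdub has no further overlaps.
Rhythm Tracking starts exactly when Strings Mixing ends (back-to-back, no overlap), so Strings Mixing has no further overlaps.
Vocals Soundcheck starts before Rhythm Tracking ends → Rhythm Tracking and Vocals Soundcheck overlap.
Woodwind Take starts after Rhythm Tracking ends, so Rhythm Tracking has no further overlaps.
Woodwind Take starts before Vocals Soundcheck ends → Vocals Soundcheck and Woodwind Take overlap.
Tech Tracking starts after Vocals Soundcheck ends, so Vocals Soundcheck has no further overlaps.
Tech Tracking starts before Woodwind Take ends → Woodwind Take and Tech Tracking overlap.
Chamber Rehearsal starts exactly when Woodwind Take ends (back-to-back, no overlap).
Chamber Rehearsal starts before Tech Tracking ends → Tech Tracking and Chamber Rehearsal overlap.
Overlapping pairs: Chamber Rehearsal & Tech Tracking, Full Overdub & Strings Mixing, Rhythm Tracking & Vocals Soundcheck, Tech Tracking & Woodwind Take, Vocals Soundcheck & Woodwind Take — 5 in total.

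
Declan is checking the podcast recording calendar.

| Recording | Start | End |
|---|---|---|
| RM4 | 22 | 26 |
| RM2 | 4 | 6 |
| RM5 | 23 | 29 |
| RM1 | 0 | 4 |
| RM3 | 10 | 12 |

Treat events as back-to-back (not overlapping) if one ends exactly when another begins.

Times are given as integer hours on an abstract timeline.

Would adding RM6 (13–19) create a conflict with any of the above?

RM1: ends 4 at or before RM6 starts 13 → clear.
RM2: ends 6 at or before RM6 starts 13 → clear.
RM3: ends 12 at or before RM6 starts 13 → clear.
RM4: starts 22 at or after RM6 ends 19 → clear.
RM5: starts 23 at or after RM6 ends 19 → clear.

No — it doesn't clash with anything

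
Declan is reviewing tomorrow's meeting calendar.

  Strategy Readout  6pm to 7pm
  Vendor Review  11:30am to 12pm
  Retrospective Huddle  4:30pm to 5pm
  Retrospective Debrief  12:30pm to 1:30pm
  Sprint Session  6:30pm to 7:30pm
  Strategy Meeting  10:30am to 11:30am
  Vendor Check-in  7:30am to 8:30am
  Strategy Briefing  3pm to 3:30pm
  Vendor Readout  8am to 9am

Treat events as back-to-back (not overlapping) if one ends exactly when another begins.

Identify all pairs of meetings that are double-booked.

Sprint Session & Strategy Readout, Vendor Check-in & Vendor Readout

Two intervals overlap when each starts before the other ends.
Sorted by start: Vendor Check-in, Vendor Readout, Strategy Meeting, Vendor Review, Retrospective Debrief, Strategy Briefing, Retrospective Huddle, Strategy Readout, Sprint Session.
Vendor Readout starts before Vendor Check-in ends → Vendor Check-in and Vendor Readout overlap.
Strategy Meeting starts after Vendor Check-in ends, so Vendor Check-in has no further overlaps.
Strategy Meeting starts after Vendor Readout ends, so Vendor Readout has no further overlaps.
Vendor Review starts exactly when Strategy Meeting ends (back-to-back, no overlap), so Strategy Meeting has no further overlaps.
Retrospective Debrief starts after Vendor Review ends, so Vendor Review has no further overlaps.
Strategy Briefing starts after Retrospective Debrief ends, so Retrospective Debrief has no further overlaps.
Retrospective Huddle starts after Strategy Briefing ends, so Strategy Briefing has no further overlaps.
Strategy Readout starts after Retrospective Huddle ends, so Retrospective Huddle has no further overlaps.
Sprint Session starts before Strategy Readout ends → Strategy Readout and Sprint Session overlap.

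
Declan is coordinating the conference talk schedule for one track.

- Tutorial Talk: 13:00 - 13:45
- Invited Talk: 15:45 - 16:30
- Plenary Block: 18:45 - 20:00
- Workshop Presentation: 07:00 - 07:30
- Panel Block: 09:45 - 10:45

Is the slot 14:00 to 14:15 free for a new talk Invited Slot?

Yes — the slot is free

Workshop Presentation: ends 07:30 at or before Invited Slot starts 14:00 → clear.
Panel Block: ends 10:45 at or before Invited Slot starts 14:00 → clear.
Tutorial Talk: ends 13:45 at or before Invited Slot starts 14:00 → clear.
Invited Talk: starts 15:45 at or after Invited Slot ends 14:15 → clear.
Plenary Block: starts 18:45 at or after Invited Slot ends 14:15 → clear.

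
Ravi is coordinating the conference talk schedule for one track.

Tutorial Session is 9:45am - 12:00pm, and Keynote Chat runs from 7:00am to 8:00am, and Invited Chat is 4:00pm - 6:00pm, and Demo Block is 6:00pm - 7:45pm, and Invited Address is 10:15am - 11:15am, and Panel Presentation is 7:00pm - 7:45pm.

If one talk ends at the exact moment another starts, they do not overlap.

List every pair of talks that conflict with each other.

Check each pair: they overlap iff neither finishes before the other starts.
Sorted by start: Keynote Chat, Tutorial Session, Invited Address, Invited Chat, Demo Block, Panel Presentation.
Tutorial Session starts after Keynote Chat ends; Keynote Chat is clear from here.
Invited Address starts before Tutorial Session ends → Tutorial Session and Invited Address overlap.
Invited Chat starts after Tutorial Session ends; Tutorial Session is clear from here.
Invited Chat starts after Invited Address ends; Invited Address is clear from here.
Demo Block starts exactly when Invited Chat ends (back-to-back, no overlap); Invited Chat is clear from here.
Panel Presentation starts before Demo Block ends → Demo Block and Panel Presentation overlap.

Demo Block & Panel Presentation, Invited Address & Tutorial Session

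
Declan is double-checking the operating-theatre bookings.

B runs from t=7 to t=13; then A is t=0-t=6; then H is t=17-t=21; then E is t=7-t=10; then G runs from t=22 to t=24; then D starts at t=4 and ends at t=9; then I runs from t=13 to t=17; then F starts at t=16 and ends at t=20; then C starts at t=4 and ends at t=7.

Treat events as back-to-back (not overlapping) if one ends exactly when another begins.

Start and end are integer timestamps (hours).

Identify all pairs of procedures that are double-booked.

A & C, A & D, B & D, B & E, C & D, D & E, F & H, F & I

Sorted by start: A, C, D, B, E, I, F, H, G.
C starts before A ends → A and C overlap.
D starts before A ends → A and D overlap.
B starts after A ends — done with A.
D starts before C ends → C and D overlap.
B starts exactly when C ends (back-to-back, no overlap) — done with C.
B starts before D ends → D and B overlap.
E starts before D ends → D and E overlap.
I starts after D ends — done with D.
E starts before B ends → B and E overlap.
I starts exactly when B ends (back-to-back, no overlap) — done with B.
I starts after E ends — done with E.
F starts before I ends → I and F overlap.
H starts exactly when I ends (back-to-back, no overlap) — done with I.
H starts before F ends → F and H overlap.
G starts after F ends.
G starts after H ends.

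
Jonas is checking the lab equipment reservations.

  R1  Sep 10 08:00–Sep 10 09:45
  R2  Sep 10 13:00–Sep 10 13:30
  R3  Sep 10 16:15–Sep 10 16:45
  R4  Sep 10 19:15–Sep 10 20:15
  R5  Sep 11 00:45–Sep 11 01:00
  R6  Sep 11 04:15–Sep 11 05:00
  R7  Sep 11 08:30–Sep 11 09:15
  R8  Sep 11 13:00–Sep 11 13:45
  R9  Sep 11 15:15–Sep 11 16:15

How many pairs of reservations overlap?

Sorted by start: R1, R2, R3, R4, R5, R6, R7, R8, R9.
R2 starts after R1 ends, so R1 has no further overlaps.
R3 starts after R2 ends, so R2 has no further overlaps.
R4 starts after R3 ends, so R3 has no further overlaps.
R5 starts after R4 ends, so R4 has no further overlaps.
R6 starts after R5 ends, so R5 has no further overlaps.
R7 starts after R6 ends, so R6 has no further overlaps.
R8 starts after R7 ends, so R7 has no further overlaps.
R9 starts after R8 ends.
No pair overlaps.

0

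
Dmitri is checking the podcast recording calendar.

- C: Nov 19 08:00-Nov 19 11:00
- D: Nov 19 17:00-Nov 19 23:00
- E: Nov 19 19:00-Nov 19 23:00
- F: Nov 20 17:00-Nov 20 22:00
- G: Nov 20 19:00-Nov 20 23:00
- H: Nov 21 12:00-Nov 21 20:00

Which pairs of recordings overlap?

D & E, F & G

Two intervals overlap when each starts before the other ends.
Sorted by start: C, D, E, F, G, H.
D starts after C ends, so C has no further overlaps.
E starts before D ends → D and E overlap.
F starts after D ends, so D has no further overlaps.
F starts after E ends, so E has no further overlaps.
G starts before F ends → F and G overlap.
H starts after F ends.
H starts after G ends.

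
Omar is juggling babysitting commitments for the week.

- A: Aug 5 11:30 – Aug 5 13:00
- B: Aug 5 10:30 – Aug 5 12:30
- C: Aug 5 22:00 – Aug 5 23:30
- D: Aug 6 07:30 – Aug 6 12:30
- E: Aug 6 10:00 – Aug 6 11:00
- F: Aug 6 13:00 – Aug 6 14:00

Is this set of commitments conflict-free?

Sorted by start: B, A, C, D, E, F.
A starts before B ends → B and A overlap.
That's a conflict, so the schedule is not conflict-free.

No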